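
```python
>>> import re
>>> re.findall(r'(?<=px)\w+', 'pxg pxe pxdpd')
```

Lookahead/lookbehind check context without consuming it, so the matched span excludes the asserted characters.
Scanning left to right: at [2:3] → 'g'; at [6:7] → 'e'; at [10:13] → 'dpd'.
Since nothing is captured, `findall` lists the 3 matched substrings directly.

['g', 'e', 'dpd']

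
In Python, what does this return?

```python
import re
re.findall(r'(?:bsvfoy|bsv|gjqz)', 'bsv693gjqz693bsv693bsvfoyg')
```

['bsv', 'gjqz', 'bsv', 'bsvfoy']

The regex engine tests alternatives in the order written; an earlier branch that matches wins even if a later one would match more.
With no groups in the pattern, `findall` gives back each whole match — 4 here.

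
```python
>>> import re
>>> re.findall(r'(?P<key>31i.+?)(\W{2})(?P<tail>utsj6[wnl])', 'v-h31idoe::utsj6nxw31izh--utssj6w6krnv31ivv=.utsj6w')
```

Because the quantifier is non-greedy, it stops expanding at the earliest point where the rest of the pattern can succeed.
With 3 capturing groups, `findall` returns a 3-tuple per match.

[('31idoe', '::', 'utsj6n'), ('31izh--utssj6w6krnv31ivv', '=.', 'utsj6w')]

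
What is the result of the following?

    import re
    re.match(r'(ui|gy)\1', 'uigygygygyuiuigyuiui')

None

`re.match` only tries the pattern at the start of the string.
Here the string doesn't start with a match, so the call returns None.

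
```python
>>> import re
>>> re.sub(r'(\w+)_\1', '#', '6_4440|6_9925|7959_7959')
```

The backreference `\1` re-matches whatever the first group consumed, character for character.
Matches: at [14:23] → '7959_7959'.
Every occurrence is swapped for '#'.

'6_4440|6_9925|#'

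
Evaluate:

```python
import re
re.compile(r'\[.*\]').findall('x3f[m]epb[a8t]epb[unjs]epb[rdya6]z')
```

['[m]epb[a8t]epb[unjs]epb[rdya6]']

Walking the string: at [3:33] → '[m]epb[a8t]epb[unjs]epb[rdya6]'.
With no groups in the pattern, `findall` gives back each whole match — 1 here.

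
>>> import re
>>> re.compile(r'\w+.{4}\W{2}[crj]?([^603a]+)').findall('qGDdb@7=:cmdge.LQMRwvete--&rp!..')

['mdge.LQMRwvete--&rp!..']

The pattern matches one or more of a word character, then exactly 4 of any character; then exactly 2 of a non-word character, then optionally one of [crj]; then one or more of any character except [603a] (captured).
Scanning left to right: at [0:32] match 'qGDdb@7=:cmdge.LQMRwvete--&rp!..', group 1 = 'mdge.LQMRwvete--&rp!..'.
Because there's exactly one group, `findall` drops the full match and keeps group 1 from the one hit.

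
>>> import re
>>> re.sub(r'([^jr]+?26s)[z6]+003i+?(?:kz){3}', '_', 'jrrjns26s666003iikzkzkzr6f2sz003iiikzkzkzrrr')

'jrrj_r6f2sz003iiikzkzkzrrr'

This matches one or more of any character except [jr] (lazy), then the literal '26s' (captured); then one or more of one of [z6]; then the literal '003', then one or more of a literal 'i' (lazy), then the literal 'kz' repeated 3 times.
Matches: at [4:23] → 'ns26s666003iikzkzkz'.
Every occurrence is swapped for '_'.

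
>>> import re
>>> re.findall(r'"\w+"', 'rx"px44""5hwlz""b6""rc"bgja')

With no groups in the pattern, `findall` gives back each whole match — 4 here.

['"px44"', '"5hwlz"', '"b6"', '"rc"']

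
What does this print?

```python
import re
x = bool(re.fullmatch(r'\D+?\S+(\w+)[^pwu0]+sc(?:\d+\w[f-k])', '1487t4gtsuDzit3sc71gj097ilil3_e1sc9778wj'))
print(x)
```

False

For `fullmatch`, every character of the input must be accounted for by the pattern.
Here the pattern can't cover the whole string, so the call returns None, and `bool(None)` is False.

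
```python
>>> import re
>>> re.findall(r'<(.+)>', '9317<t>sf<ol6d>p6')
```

['t>sf<ol6d']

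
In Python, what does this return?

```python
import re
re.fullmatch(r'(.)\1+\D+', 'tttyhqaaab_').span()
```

(0, 11)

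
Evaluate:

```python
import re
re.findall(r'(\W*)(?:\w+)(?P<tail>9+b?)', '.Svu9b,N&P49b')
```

This matches zero or more of a non-word character (captured); then one or more of a word character (non-capturing group); then one or more of the literal '9', then optionally the literal 'b' (captured as 'tail').
Walking the string: at [0:6] match '.Svu9b', groups = ('.', '9b'); at [8:13] match '&P49b', groups = ('&', '9b').
With 2 capturing groups, `findall` returns a 2-tuple per match.

[('.', '9b'), ('&', '9b')]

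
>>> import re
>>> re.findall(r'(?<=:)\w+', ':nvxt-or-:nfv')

['nvxt', 'nfv']

Because the assertion is zero-width, the text it checks is not consumed and won't appear in the result.
No capturing groups, so `findall` returns the 2 full match strings.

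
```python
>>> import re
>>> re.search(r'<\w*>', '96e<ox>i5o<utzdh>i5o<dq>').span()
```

`re.search` tries every starting position until one works.
The match spans [3:7] → '<ox>'.

(3, 7)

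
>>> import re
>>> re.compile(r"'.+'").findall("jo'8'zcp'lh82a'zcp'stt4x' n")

["'8'zcp'lh82a'zcp'stt4x'"]

With no groups in the pattern, `findall` gives back each whole match — 1 here.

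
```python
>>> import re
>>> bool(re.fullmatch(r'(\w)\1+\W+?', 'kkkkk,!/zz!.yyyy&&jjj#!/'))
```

False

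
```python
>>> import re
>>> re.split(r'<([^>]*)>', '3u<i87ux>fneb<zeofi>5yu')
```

['3u', 'i87ux', 'fneb', 'zeofi', '5yu']

Matches to split on: at [2:9] → '<i87ux>'; at [13:20] → '<zeofi>'.
The group in the pattern means `split` returns the separators' captures alongside the pieces.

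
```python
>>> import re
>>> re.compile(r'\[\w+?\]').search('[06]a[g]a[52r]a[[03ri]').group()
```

'[06]'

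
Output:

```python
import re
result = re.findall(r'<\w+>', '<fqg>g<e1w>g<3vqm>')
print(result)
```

['<fqg>', '<e1w>', '<3vqm>']

Since nothing is captured, `findall` lists the 3 matched substrings directly.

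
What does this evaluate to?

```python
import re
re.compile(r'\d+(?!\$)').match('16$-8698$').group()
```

The negative lookaround is zero-width — it rules out positions where the adjacent text would match, without consuming anything.
`match` is anchored at position 0; if the pattern doesn't fit there, it returns None.
The match spans [0:1] → '1'.

'1'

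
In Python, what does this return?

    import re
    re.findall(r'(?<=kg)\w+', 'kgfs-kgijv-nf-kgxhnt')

['fs', 'ijv', 'xhnt']

Because the assertion is zero-width, the text it checks is not consumed and won't appear in the result.
Matches: at [2:4] → 'fs'; at [7:10] → 'ijv'; at [16:20] → 'xhnt'.
With no groups in the pattern, `findall` gives back each whole match — 3 here.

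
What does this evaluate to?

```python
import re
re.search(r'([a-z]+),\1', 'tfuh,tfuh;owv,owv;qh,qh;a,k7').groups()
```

The match spans [0:9] → 'tfuh,tfuh'.
Captured: group 1 = 'tfuh'.

('tfuh',)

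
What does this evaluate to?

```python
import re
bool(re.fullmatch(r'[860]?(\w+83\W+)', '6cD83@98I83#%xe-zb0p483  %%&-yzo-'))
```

False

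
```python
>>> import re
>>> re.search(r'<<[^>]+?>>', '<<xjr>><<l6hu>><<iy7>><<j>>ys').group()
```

'<<xjr>>'

`search` walks the string left to right and returns the first match it finds.
The match spans [0:7] → '<<xjr>>'.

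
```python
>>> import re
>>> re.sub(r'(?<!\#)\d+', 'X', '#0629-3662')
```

'#0X-X'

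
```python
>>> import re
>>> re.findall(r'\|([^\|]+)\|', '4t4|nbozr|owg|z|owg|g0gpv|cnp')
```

['nbozr', 'z', 'g0gpv']

Walking the string: at [3:10] match '|nbozr|', group 1 = 'nbozr'; at [13:16] match '|z|', group 1 = 'z'; at [19:26] match '|g0gpv|', group 1 = 'g0gpv'.
With a single group, `findall` returns only what that group captured — 3 items.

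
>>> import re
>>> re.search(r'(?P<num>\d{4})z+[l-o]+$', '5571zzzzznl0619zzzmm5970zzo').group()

Pattern: exactly 4 of a digit (captured as 'num'); then one or more of the literal 'z', then one or more of a character in [l-o]; then anchored at the end.
`re.search` scans for the first position where the pattern succeeds.
The match spans [20:27] → '5970zzo'.
Captured: group 1 = '5970'.

'5970zzo'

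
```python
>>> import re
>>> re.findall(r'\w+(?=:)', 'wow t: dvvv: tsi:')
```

['t', 'dvvv', 'tsi']

The `(?=…)`/`(?<=…)` assertion just peeks at neighbouring text; it doesn't advance the match position.
Matches: at [4:5] → 't'; at [7:11] → 'dvvv'; at [13:16] → 'tsi'.
No capturing groups, so `findall` returns the 3 full match strings.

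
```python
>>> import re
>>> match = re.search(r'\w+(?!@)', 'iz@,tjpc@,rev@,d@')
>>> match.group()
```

A negative assertion filters positions out without eating any characters.
Unlike `match`, `search` isn't anchored — it looks for the pattern anywhere in the string.
The match spans [0:1] → 'i'.

'i'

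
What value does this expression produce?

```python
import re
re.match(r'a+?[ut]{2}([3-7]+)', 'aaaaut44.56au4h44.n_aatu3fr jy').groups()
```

('44',)

The match spans [0:8] → 'aaaaut44'.
Captured: group 1 = '44'.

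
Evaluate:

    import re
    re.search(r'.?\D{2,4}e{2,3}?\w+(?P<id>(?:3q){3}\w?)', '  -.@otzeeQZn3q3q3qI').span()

Pattern: optionally any character, then 2 to 4 of a non-digit, then 2 to 3 of a literal 'e' (lazy); then one or more of a word character; then the literal '3q' repeated 3 times, then optionally a word character (captured as 'id').
The match spans [3:20] → '.@otzeeQZn3q3q3qI'.

(3, 20)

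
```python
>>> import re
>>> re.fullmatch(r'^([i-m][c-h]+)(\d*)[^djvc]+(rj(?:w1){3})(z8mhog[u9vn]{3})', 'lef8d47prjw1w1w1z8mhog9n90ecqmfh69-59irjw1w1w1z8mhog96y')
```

Pattern: anchored at the start of the string; then a character in [i-m], then one or more of a character in [c-h] (captured); then zero or more of a digit (captured); then one or more of any character except [djvc]; then the literal 'rj', then the literal 'w1' repeated 3 times (captured); then the literal 'z8m', then the literal 'hog', then exactly 3 of one of [u9vn] (captured).
For `fullmatch`, every character of the input must be accounted for by the pattern.
Here the pattern can't cover the whole string, so the call returns None.

None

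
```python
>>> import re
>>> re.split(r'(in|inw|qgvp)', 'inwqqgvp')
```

['', 'in', 'wq', 'qgvp', '']

Alternation isn't longest-match — the leftmost alternative that fits at this position is chosen.
With a capturing group present, the delimiter's captured portion is kept in the result list.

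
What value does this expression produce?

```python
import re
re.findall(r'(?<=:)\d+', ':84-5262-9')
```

Because the assertion is zero-width, the text it checks is not consumed and won't appear in the result.
Matches: at [1:3] → '84'.
`findall` yields the raw match text (1 of them) because the pattern has no groups.

['84']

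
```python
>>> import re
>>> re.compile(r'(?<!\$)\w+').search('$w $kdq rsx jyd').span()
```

(5, 7)

Because the assertion is negative and zero-width, positions next to the forbidden text are skipped.
`re.search` tries every starting position until one works.
The match spans [5:7] → 'dq'.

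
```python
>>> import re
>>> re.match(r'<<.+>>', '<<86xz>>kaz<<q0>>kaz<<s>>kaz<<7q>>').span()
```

(0, 34)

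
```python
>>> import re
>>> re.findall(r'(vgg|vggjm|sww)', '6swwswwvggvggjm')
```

['sww', 'sww', 'vgg', 'vgg']

Alternation tries branches left to right and keeps the first one that lets the overall match succeed at that position.
Walking the string: at [1:4] match 'sww', group 1 = 'sww'; at [4:7] match 'sww', group 1 = 'sww'; at [7:10] match 'vgg', group 1 = 'vgg'; at [10:13] match 'vgg', group 1 = 'vgg'.
`findall` collects group 1 from each match (4 total).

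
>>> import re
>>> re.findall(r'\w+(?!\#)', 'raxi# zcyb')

['rax', 'zcyb']

The negative lookahead/lookbehind blocks any match where the forbidden context is present.
Matches: at [0:3] → 'rax'; at [6:10] → 'zcyb'.
Since nothing is captured, `findall` lists the 2 matched substrings directly.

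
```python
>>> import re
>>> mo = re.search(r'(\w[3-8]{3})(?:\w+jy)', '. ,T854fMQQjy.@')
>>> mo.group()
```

'T854fMQQjy'

Pattern: a word character, then exactly 3 of a character in [3-8] (captured); then one or more of a word character, then the literal 'jy' (non-capturing group).
`re.search` scans for the first position where the pattern succeeds.
The match spans [3:13] → 'T854fMQQjy'.
Captured: group 1 = 'T854'.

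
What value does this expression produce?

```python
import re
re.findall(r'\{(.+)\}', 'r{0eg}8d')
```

Scanning left to right: at [1:6] match '{0eg}', group 1 = '0eg'.
With a single group, `findall` returns only what that group captured — 1 item.

['0eg']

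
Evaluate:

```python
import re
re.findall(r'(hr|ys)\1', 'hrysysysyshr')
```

The backreference `\1` re-matches whatever the first group consumed, character for character.
Scanning left to right: at [2:6] match 'ysys', group 1 = 'ys'; at [6:10] match 'ysys', group 1 = 'ys'.
With a single group, `findall` returns only what that group captured — 2 items.

['ys', 'ys']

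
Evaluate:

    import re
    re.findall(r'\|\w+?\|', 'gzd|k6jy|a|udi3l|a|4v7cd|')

Since nothing is captured, `findall` lists the 3 matched substrings directly.

['|k6jy|', '|udi3l|', '|4v7cd|']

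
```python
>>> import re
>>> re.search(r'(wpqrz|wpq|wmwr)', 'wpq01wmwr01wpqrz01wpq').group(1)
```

'wpq'

The match spans [0:3] → 'wpq'.
Captured: group 1 = 'wpq'.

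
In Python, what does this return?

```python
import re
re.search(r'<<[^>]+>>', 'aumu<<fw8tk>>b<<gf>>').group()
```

The match spans [4:13] → '<<fw8tk>>'.

'<<fw8tk>>'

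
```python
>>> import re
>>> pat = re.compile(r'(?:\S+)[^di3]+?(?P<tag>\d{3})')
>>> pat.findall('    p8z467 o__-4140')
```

['414']

A `+?`/`*?`/`{m,n}?` starts at its minimum and grows only as far as needed for what follows to match.
`findall` collects group 1 from the one match (1 total).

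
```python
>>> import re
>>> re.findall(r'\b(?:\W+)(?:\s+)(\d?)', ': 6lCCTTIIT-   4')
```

['4']

Pattern: a word boundary (`\b`, zero-width); then one or more of a non-word character (non-capturing group); then one or more of whitespace (non-capturing group); then optionally a digit (captured).
Scanning left to right: at [11:16] match '-   4', group 1 = '4'.
With a single group, `findall` returns only what that group captured — 1 item.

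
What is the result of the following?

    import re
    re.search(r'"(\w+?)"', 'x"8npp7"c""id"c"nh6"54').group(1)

The match spans [1:8] → '"8npp7"'.
Captured: group 1 = '8npp7'.

'8npp7'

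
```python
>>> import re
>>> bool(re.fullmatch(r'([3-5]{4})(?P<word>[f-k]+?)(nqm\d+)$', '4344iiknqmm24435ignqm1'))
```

False

Pattern: exactly 4 of a character in [3-5] (captured); then one or more of a character in [f-k] (lazy) (captured as 'word'); then the literal 'nqm', then one or more of a digit (captured); then anchored at the end.
`fullmatch` succeeds only if the pattern covers the string from start to end.
Here there's no way to consume every character, so the call returns None, and `bool(None)` is False.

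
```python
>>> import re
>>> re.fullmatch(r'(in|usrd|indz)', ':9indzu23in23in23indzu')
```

None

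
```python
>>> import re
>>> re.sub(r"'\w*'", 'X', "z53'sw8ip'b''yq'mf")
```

"z53XbXyq'mf"

Matches: at [3:10] → "'sw8ip'"; at [11:13] → "''".
Every occurrence is swapped for 'X'.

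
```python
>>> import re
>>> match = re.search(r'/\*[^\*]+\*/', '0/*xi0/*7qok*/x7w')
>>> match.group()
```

'/*7qok*/'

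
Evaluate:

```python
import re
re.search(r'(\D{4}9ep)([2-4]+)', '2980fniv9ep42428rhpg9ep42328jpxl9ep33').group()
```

'fniv9ep4242'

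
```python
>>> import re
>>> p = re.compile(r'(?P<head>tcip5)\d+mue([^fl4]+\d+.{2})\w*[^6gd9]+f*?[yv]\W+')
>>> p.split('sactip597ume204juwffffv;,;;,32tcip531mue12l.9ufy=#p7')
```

Because the pattern has a capturing group, `split` also inserts each captured text between the pieces.

['sactip597ume204juwffffv;,;;,32', 'tcip5', '12l.', 'p7']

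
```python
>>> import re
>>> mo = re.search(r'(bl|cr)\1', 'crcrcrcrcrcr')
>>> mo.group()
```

'crcr'

`\1` has to match the exact text group 1 already captured.
`search` walks the string left to right and returns the first match it finds.
The match spans [0:4] → 'crcr'.
Captured: group 1 = 'cr'.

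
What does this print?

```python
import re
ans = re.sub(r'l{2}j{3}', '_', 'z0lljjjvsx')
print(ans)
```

z0_vsx

Pattern: exactly 2 of a literal 'l'; then exactly 3 of a literal 'j'.
Every occurrence is swapped for '_'.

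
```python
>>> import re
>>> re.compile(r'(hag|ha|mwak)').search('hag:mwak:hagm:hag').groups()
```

The match spans [0:3] → 'hag'.
Captured: group 1 = 'hag'.

('hag',)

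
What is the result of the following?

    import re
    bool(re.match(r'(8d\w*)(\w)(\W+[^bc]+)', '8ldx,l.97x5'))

False

This matches the literal '8d', then zero or more of a word character (captured); then a word character (captured); then one or more of a non-word character, then one or more of any character except [bc] (captured).
With `match`, the pattern is implicitly anchored at the beginning.
Here the string doesn't start with a match, so the call returns None, and `bool(None)` is False.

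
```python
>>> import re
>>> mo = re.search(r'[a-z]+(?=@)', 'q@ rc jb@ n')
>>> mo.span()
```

(0, 1)

The `(?=…)`/`(?<=…)` assertion just peeks at neighbouring text; it doesn't advance the match position.
The match spans [0:1] → 'q'.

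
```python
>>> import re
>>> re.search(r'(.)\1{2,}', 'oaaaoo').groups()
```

('a',)

The match spans [1:4] → 'aaa'.
Captured: group 1 = 'a'.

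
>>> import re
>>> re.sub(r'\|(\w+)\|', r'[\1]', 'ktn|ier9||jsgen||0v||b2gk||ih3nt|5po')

'ktn[ier9][jsgen][0v][b2gk][ih3nt]5po'

Matches: at [3:9] → '|ier9|'; at [9:16] → '|jsgen|'; at [16:20] → '|0v|'; at [20:26] → '|b2gk|'; at [26:33] → '|ih3nt|'.
Each match is replaced using the text its own group 1 captured.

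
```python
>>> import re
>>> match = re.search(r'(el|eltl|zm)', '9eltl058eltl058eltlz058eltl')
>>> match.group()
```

`|` is ordered: at each position the engine commits to the first alternative that works.
The match spans [1:3] → 'el'.

'el'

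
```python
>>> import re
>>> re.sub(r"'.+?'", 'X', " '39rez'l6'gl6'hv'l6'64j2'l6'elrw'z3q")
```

" Xl6XhvX64j2Xelrw'z3q"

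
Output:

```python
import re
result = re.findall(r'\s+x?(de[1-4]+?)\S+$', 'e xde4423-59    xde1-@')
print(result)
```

['de1']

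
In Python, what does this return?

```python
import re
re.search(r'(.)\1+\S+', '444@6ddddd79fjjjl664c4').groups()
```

('4',)

The backreference `\1` re-matches whatever the first group consumed, character for character.
`search` walks the string left to right and returns the first match it finds.
The match spans [0:22] → '444@6ddddd79fjjjl664c4'.
Captured: group 1 = '4'.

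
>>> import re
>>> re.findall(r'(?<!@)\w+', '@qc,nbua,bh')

A negative assertion filters positions out without eating any characters.
Scanning left to right: at [2:3] → 'c'; at [4:8] → 'nbua'; at [9:11] → 'bh'.
`findall` yields the raw match text (3 of them) because the pattern has no groups.

['c', 'nbua', 'bh']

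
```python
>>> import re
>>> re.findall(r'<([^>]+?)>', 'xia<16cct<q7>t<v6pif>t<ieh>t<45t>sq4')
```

['16cct<q7', 'v6pif', 'ieh', '45t']

`findall` collects group 1 from each match (4 total).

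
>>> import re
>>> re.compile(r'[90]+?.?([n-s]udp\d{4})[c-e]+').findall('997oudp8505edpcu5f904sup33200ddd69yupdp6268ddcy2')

['oudp8505']

This matches one or more of one of [90] (lazy); then optionally any character; then a character in [n-s], then the literal 'udp', then exactly 4 of a digit (captured); then one or more of a character in [c-e].
With a single group, `findall` returns only what that group captured — 1 item.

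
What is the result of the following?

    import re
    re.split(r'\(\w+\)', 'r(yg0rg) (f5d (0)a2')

['r', ' (f5d ', 'a2']

Matches to split on: at [1:8] → '(yg0rg)'; at [14:17] → '(0)'.
Each match becomes a cut point; 3 segments remain.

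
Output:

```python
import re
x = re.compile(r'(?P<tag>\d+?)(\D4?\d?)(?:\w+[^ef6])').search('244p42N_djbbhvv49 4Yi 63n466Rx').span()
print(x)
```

The pattern matches one or more of a digit (lazy) (captured as 'tag'); then a non-digit, then optionally a literal '4', then optionally a digit (captured); then one or more of a word character, then any character except [ef6] (non-capturing group).
`re.search` scans for the first position where the pattern succeeds.
The match spans [0:18] → '244p42N_djbbhvv49 '.
Captured: group 1 = '244', group 2 = 'p42'.

(0, 18)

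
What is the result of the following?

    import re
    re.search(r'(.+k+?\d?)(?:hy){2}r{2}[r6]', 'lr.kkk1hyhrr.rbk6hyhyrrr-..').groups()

Pattern: one or more of any character, then one or more of a literal 'k' (lazy), then optionally a digit (captured); then the literal 'hy' repeated 2 times, then exactly 2 of a literal 'r', then one of [r6].
Unlike `match`, `search` isn't anchored — it looks for the pattern anywhere in the string.
The match spans [0:24] → 'lr.kkk1hyhrr.rbk6hyhyrrr'.
Captured: group 1 = 'lr.kkk1hyhrr.rbk6'.

('lr.kkk1hyhrr.rbk6',)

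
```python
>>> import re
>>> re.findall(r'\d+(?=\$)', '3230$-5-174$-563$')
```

The lookaround is zero-width — it requires the adjacent text to match without consuming it, so the asserted text isn't part of the match.
Scanning left to right: at [0:4] → '3230'; at [8:11] → '174'; at [13:16] → '563'.
`findall` yields the raw match text (3 of them) because the pattern has no groups.

['3230', '174', '563']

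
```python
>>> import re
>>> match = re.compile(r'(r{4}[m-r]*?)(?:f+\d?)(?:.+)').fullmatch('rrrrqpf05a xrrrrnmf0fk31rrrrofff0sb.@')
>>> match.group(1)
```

The match spans [0:37] → 'rrrrqpf05a xrrrrnmf0fk31rrrrofff0sb.@'.
Captured: group 1 = 'rrrrqp'.

'rrrrqp'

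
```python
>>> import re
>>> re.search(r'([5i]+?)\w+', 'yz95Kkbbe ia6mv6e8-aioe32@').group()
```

The match spans [3:9] → '5Kkbbe'.

'5Kkbbe'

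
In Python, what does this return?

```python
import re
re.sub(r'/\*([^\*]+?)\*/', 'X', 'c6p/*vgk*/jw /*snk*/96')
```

Every occurrence is swapped for 'X'.

'c6pXjw X96'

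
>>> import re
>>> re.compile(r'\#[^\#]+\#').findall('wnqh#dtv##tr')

['#dtv#']

With no groups in the pattern, `findall` gives back each whole match — 1 here.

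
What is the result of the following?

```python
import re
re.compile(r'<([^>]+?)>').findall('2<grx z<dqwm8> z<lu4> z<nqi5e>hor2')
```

['grx z<dqwm8', 'lu4', 'nqi5e']

Matches: at [1:14] match '<grx z<dqwm8>', group 1 = 'grx z<dqwm8'; at [16:21] match '<lu4>', group 1 = 'lu4'; at [23:30] match '<nqi5e>', group 1 = 'nqi5e'.
`findall` collects group 1 from each match (3 total).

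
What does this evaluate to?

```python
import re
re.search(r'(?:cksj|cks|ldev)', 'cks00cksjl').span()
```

(0, 3)

`search` walks the string left to right and returns the first match it finds.
The match spans [0:3] → 'cks'.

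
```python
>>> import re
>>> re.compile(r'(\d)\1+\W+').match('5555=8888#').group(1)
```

The backreference `\1` re-matches whatever the first group consumed, character for character.
`re.match` only tries the pattern at the start of the string.
The match spans [0:5] → '5555='.
Captured: group 1 = '5'.

'5'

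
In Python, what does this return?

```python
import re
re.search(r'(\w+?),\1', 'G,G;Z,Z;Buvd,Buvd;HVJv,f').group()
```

'G,G'

The backreference `\1` re-matches whatever the first group consumed, character for character.
`re.search` scans for the first position where the pattern succeeds.
The match spans [0:3] → 'G,G'.
Captured: group 1 = 'G'.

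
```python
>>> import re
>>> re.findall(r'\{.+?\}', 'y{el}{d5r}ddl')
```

No capturing groups, so `findall` returns the 2 full match strings.

['{el}', '{d5r}']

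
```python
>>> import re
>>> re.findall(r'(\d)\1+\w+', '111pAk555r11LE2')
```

The backreference `\1` re-matches whatever the first group consumed, character for character.
One capturing group, so `findall` returns just the captured substring from the one match — 1 in all.

['1']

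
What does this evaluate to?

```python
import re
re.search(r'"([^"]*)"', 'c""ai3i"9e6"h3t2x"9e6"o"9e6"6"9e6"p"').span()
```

`re.search` tries every starting position until one works.
The match spans [1:3] → '""'.
Captured: group 1 = ''.

(1, 3)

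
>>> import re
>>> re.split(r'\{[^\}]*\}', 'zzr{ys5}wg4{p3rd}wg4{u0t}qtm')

['zzr', 'wg4', 'wg4', 'qtm']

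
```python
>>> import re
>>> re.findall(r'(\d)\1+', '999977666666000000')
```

['9', '7', '6', '0']

A backreference is literal: `\1` must see the identical characters the first group matched.
Because there's exactly one group, `findall` drops the full match and keeps group 1 from each hit.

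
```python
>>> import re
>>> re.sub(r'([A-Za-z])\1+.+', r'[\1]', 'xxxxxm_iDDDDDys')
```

`\1` is not a pattern — it's the concrete string captured by group 1, re-applied verbatim.
Matches: at [0:15] → 'xxxxxm_iDDDDDys'.
The replacement refers to a captured group, so each match is rewritten using its own captured text.

'[x]'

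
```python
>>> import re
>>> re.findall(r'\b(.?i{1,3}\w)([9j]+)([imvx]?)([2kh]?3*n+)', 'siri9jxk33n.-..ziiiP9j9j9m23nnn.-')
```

Pattern: a word boundary (`\b`, zero-width); then optionally any character, then 1 to 3 of the literal 'i', then a word character (captured); then one or more of one of [9j] (captured); then optionally one of [imvx] (captured); then optionally one of [2kh], then zero or more of a literal '3', then one or more of a literal 'n' (captured).
4 groups means the one result is a tuple of 4 captured strings — 1 here.

[('ziiiP', '9j9j9', 'm', '23nnn')]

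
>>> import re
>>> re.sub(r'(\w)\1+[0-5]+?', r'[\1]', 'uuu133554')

`\1` is not a pattern — it's the concrete string captured by group 1, re-applied verbatim.
`\1` in the replacement pulls in group 1's text for each match.

'[u][3]54'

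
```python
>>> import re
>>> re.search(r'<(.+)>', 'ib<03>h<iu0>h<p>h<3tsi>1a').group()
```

`search` walks the string left to right and returns the first match it finds.
The match spans [2:23] → '<03>h<iu0>h<p>h<3tsi>'.
Captured: group 1 = '03>h<iu0>h<p>h<3tsi'.

'<03>h<iu0>h<p>h<3tsi>'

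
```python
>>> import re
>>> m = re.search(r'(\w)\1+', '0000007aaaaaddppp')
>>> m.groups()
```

('0',)

After group 1 captures some text, `\1` only succeeds where that same text appears again.
`re.search` tries every starting position until one works.
The match spans [0:6] → '000000'.
Captured: group 1 = '0'.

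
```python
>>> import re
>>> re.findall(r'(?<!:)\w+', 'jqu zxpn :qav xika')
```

['jqu', 'zxpn', 'av', 'xika']

Because the assertion is negative and zero-width, positions next to the forbidden text are skipped.
Matches: at [0:3] → 'jqu'; at [4:8] → 'zxpn'; at [11:13] → 'av'; at [14:18] → 'xika'.
`findall` yields the raw match text (4 of them) because the pattern has no groups.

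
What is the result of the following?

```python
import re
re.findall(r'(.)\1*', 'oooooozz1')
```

The backreference `\1` re-matches whatever the first group consumed, character for character.
Scanning left to right: at [0:6] match 'oooooo', group 1 = 'o'; at [6:8] match 'zz', group 1 = 'z'; at [8:9] match '1', group 1 = '1'.
`findall` collects group 1 from each match (3 total).

['o', 'z', '1']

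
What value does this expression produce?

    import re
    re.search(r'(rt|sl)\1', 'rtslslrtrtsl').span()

The backreference `\1` re-matches whatever the first group consumed, character for character.
`re.search` tries every starting position until one works.
The match spans [2:6] → 'slsl'.
Captured: group 1 = 'sl'.

(2, 6)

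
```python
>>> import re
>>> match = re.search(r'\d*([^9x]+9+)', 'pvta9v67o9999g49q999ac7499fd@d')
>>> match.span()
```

(0, 5)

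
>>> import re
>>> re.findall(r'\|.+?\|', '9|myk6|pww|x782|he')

Because the quantifier is non-greedy, it stops expanding at the earliest point where the rest of the pattern can succeed.
Walking the string: at [1:7] → '|myk6|'; at [10:16] → '|x782|'.
No capturing groups, so `findall` returns the 2 full match strings.

['|myk6|', '|x782|']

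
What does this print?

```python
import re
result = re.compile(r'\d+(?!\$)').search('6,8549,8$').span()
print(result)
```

(0, 1)

A negative assertion filters positions out without eating any characters.
The match spans [0:1] → '6'.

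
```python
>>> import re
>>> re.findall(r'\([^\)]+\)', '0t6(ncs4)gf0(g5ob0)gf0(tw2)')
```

['(ncs4)', '(g5ob0)', '(tw2)']

Walking the string: at [3:9] → '(ncs4)'; at [12:19] → '(g5ob0)'; at [22:27] → '(tw2)'.
`findall` yields the raw match text (3 of them) because the pattern has no groups.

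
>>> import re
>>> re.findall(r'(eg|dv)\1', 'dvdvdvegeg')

['dv', 'eg']

After group 1 captures some text, `\1` only succeeds where that same text appears again.
`findall` collects group 1 from each match (2 total).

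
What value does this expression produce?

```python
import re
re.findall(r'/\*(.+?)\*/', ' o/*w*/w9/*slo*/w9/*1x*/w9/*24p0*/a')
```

The `?` after the quantifier makes it lazy — it takes as little as possible before letting the rest of the pattern try.
With a single group, `findall` returns only what that group captured — 4 items.

['w', 'slo', '1x', '24p0']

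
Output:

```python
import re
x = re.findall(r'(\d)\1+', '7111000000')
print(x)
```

['1', '0']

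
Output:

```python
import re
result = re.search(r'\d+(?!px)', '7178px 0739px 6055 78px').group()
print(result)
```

A negative assertion filters positions out without eating any characters.
`search` walks the string left to right and returns the first match it finds.
The match spans [0:3] → '717'.

717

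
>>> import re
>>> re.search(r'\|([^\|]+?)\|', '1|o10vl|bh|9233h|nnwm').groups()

('o10vl',)

The match spans [1:8] → '|o10vl|'.
Captured: group 1 = 'o10vl'.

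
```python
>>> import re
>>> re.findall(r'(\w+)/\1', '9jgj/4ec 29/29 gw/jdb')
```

['29']

After group 1 captures some text, `\1` only succeeds where that same text appears again.
`findall` collects group 1 from the one match (1 total).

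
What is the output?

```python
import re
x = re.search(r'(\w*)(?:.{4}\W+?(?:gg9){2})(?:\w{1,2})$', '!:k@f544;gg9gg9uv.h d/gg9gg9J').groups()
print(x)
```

('gg9gg9uv',)

The pattern matches zero or more of a word character (captured); then exactly 4 of any character, then one or more of a non-word character (lazy), then the literal 'gg9' repeated 2 times (non-capturing group); then 1 to 2 of a word character (non-capturing group); then anchored at the end.
Unlike `match`, `search` isn't anchored — it looks for the pattern anywhere in the string.
The match spans [9:29] → 'gg9gg9uv.h d/gg9gg9J'.
Captured: group 1 = 'gg9gg9uv'.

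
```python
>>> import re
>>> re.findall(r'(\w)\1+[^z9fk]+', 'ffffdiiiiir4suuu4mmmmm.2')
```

['f']

The backreference `\1` re-matches whatever the first group consumed, character for character.
Matches: at [0:24] match 'ffffdiiiiir4suuu4mmmmm.2', group 1 = 'f'.
Because there's exactly one group, `findall` drops the full match and keeps group 1 from the one hit.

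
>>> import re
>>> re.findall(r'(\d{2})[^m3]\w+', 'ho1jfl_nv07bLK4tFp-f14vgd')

With a single group, `findall` returns only what that group captured — 2 items.

['07', '14']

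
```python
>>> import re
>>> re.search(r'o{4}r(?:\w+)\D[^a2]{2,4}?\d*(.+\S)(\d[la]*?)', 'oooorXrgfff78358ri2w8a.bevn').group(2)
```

'8'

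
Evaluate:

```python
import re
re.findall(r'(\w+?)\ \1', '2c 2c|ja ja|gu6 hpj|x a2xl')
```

['2c', 'ja']

`\1` has to match the exact text group 1 already captured.
Walking the string: at [0:5] match '2c 2c', group 1 = '2c'; at [6:11] match 'ja ja', group 1 = 'ja'.
`findall` collects group 1 from each match (2 total).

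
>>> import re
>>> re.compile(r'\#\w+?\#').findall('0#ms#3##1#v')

['#ms#', '#1#']

Matches: at [1:5] → '#ms#'; at [7:10] → '#1#'.
With no groups in the pattern, `findall` gives back each whole match — 2 here.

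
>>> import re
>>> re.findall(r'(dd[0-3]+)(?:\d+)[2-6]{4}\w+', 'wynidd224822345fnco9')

['dd22']

`findall` collects group 1 from the one match (1 total).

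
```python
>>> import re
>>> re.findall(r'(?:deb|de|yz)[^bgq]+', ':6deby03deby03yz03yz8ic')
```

['deby03de', 'yz03yz8ic']

Scanning left to right: at [2:10] → 'deby03de'; at [14:23] → 'yz03yz8ic'.
Since nothing is captured, `findall` lists the 2 matched substrings directly.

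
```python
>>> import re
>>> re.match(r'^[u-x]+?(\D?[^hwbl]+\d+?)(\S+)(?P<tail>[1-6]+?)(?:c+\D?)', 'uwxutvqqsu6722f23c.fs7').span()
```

(0, 19)

`re.match` won't scan ahead — the pattern has to work from the very first character.
The match spans [0:19] → 'uwxutvqqsu6722f23c.'.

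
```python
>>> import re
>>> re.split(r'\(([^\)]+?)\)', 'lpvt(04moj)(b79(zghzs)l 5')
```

Matches to split on: at [4:11] → '(04moj)'; at [11:22] → '(b79(zghzs)'.
Because the pattern has a capturing group, `split` also inserts each captured text between the pieces.

['lpvt', '04moj', '', 'b79(zghzs', 'l 5']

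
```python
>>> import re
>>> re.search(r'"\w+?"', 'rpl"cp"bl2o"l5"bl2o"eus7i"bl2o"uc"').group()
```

`re.search` tries every starting position until one works.
The match spans [3:7] → '"cp"'.

'"cp"'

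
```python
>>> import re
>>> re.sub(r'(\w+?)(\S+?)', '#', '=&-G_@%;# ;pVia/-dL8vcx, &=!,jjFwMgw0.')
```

Pattern: one or more of a word character (lazy) (captured); then one or more of a non-whitespace character (lazy) (captured).
The `?` after the quantifier makes it lazy — it takes as little as possible before letting the rest of the pattern try.
Matches: at [3:5] → 'G_'; at [11:13] → 'pV'; at [13:15] → 'ia'; at [17:19] → 'dL'; at [19:21] → '8v'; ….
Every occurrence is swapped for '#'.

'=&-#@%;# ;##/-###, &=!,####.'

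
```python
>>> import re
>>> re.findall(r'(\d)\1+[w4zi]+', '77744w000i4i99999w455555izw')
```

After group 1 captures some text, `\1` only succeeds where that same text appears again.
Scanning left to right: at [0:6] match '77744w', group 1 = '7'; at [6:12] match '000i4i', group 1 = '0'; at [12:19] match '99999w4', group 1 = '9'; at [19:27] match '55555izw', group 1 = '5'.
With a single group, `findall` returns only what that group captured — 4 items.

['7', '0', '9', '5']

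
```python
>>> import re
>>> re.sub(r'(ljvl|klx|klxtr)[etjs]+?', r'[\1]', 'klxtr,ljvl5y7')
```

The replacement refers to a captured group, so each match is rewritten using its own captured text.

'[klx]r,ljvl5y7'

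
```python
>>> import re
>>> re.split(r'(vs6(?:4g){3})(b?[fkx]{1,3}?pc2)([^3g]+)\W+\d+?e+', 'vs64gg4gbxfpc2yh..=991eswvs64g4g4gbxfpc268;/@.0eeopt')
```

With a capturing group present, the delimiter's captured portion is kept in the result list.

['vs64gg4gbxfpc2yh..=991esw', 'vs64g4g4g', 'bxfpc2', '68;/@', 'opt']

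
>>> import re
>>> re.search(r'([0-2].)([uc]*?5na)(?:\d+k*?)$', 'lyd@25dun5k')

This matches a character in [0-2], then any character (captured); then zero or more of one of [uc] (lazy), then the literal '5na' (captured); then one or more of a digit, then zero or more of the literal 'k' (lazy) (non-capturing group); then anchored at the end.
`re.search` tries every starting position until one works.
Here the pattern never matches, so the call returns None.

None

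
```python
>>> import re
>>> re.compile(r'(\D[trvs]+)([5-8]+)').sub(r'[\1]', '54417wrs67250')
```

The replacement refers to a captured group, so each match is rewritten using its own captured text.

'54417[wrs]250'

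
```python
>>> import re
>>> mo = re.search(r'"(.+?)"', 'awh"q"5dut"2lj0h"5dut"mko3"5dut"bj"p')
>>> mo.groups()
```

('q',)

The match spans [3:6] → '"q"'.
Captured: group 1 = 'q'.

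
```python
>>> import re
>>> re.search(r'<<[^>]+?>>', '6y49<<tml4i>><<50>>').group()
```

`search` walks the string left to right and returns the first match it finds.
The match spans [4:13] → '<<tml4i>>'.

'<<tml4i>>'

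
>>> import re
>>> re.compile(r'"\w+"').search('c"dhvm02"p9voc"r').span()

(1, 9)

Unlike `match`, `search` isn't anchored — it looks for the pattern anywhere in the string.
The match spans [1:9] → '"dhvm02"'.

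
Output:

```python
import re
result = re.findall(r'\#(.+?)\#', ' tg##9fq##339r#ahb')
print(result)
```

['#9fq', '339r']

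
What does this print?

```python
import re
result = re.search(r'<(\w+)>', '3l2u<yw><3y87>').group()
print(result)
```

The match spans [4:8] → '<yw>'.

<yw>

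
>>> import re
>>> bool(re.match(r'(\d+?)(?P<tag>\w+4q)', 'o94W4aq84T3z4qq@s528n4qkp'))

False

`re.match` only tries the pattern at the start of the string.
Here the pattern fails at index 0, so the call returns None, and `bool(None)` is False.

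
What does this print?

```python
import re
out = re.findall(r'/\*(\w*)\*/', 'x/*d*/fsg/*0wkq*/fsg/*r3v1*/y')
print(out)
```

Walking the string: at [1:6] match '/*d*/', group 1 = 'd'; at [9:17] match '/*0wkq*/', group 1 = '0wkq'; at [20:28] match '/*r3v1*/', group 1 = 'r3v1'.
One capturing group, so `findall` returns just the captured substring from each match — 3 in all.

['d', '0wkq', 'r3v1']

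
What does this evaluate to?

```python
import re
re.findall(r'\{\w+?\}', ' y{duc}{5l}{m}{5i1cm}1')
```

['{duc}', '{5l}', '{m}', '{5i1cm}']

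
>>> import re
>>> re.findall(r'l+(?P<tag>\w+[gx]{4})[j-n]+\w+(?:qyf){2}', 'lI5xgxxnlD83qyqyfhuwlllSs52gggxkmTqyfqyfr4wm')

['I5xgxxnlD83qyqyfhuwlllSs52gggx']

Pattern: one or more of a literal 'l'; then one or more of a word character, then exactly 4 of one of [gx] (captured as 'tag'); then one or more of a character in [j-n], then one or more of a word character, then the literal 'qyf' repeated 2 times.
Walking the string: at [0:40] match 'lI5xgxxnlD83qyqyfhuwlllSs52gggxkmTqyfqyf', group 1 = 'I5xgxxnlD83qyqyfhuwlllSs52gggx'.
`findall` collects group 1 from the one match (1 total).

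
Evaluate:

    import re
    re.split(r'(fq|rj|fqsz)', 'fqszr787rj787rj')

The regex engine tests alternatives in the order written; an earlier branch that matches wins even if a later one would match more.
The group in the pattern means `split` returns the separators' captures alongside the pieces.

['', 'fq', 'szr787', 'rj', '787', 'rj', '']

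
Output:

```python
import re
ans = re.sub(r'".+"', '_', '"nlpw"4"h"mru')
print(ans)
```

Matches: at [0:10] → '"nlpw"4"h"'.
`sub` substitutes '_' at each match site.

_mru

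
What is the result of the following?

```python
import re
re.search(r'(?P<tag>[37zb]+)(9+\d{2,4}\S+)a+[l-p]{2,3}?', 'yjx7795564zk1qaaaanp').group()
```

Pattern: one or more of one of [37zb] (captured as 'tag'); then one or more of a literal '9', then 2 to 4 of a digit, then one or more of a non-whitespace character (captured); then one or more of the literal 'a', then 2 to 3 of a character in [l-p] (lazy).
The match spans [3:20] → '7795564zk1qaaaanp'.

'7795564zk1qaaaanp'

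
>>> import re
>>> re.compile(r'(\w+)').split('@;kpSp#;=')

['@;', 'kpSp', '#;=']

This matches one or more of a word character (captured).
Matches to split on: at [2:6] → 'kpSp'.
With a capturing group present, the delimiter's captured portion is kept in the result list.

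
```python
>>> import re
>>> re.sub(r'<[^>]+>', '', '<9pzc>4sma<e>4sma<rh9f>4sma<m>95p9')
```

'4sma4sma4sma95p9'

Matches: at [0:6] → '<9pzc>'; at [10:13] → '<e>'; at [17:23] → '<rh9f>'; at [27:30] → '<m>'.
`sub` substitutes '' at each match site.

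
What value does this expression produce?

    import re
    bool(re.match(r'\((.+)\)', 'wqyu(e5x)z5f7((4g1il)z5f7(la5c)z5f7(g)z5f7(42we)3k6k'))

False

`re.match` only tries the pattern at the start of the string.
Here position 0 doesn't satisfy it, so the call returns None, and `bool(None)` is False.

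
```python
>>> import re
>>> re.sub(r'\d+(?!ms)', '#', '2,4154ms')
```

The negative lookaround is zero-width — it rules out positions where the adjacent text would match, without consuming anything.
Matches: at [0:1] → '2'; at [2:5] → '415'.
Every occurrence is swapped for '#'.

'#,#4ms'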